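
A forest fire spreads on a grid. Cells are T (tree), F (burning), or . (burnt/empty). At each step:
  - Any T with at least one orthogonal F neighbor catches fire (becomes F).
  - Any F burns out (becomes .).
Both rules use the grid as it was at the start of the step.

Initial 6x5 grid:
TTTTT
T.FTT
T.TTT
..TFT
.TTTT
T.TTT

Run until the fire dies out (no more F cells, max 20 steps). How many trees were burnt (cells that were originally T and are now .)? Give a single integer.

Answer: 21

Derivation:
Step 1: +7 fires, +2 burnt (F count now 7)
Step 2: +7 fires, +7 burnt (F count now 7)
Step 3: +5 fires, +7 burnt (F count now 5)
Step 4: +1 fires, +5 burnt (F count now 1)
Step 5: +1 fires, +1 burnt (F count now 1)
Step 6: +0 fires, +1 burnt (F count now 0)
Fire out after step 6
Initially T: 22, now '.': 29
Total burnt (originally-T cells now '.'): 21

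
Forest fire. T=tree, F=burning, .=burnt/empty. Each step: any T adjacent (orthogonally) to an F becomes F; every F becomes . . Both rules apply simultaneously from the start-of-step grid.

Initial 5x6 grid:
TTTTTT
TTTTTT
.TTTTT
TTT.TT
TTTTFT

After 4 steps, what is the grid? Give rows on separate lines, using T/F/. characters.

Step 1: 3 trees catch fire, 1 burn out
  TTTTTT
  TTTTTT
  .TTTTT
  TTT.FT
  TTTF.F
Step 2: 3 trees catch fire, 3 burn out
  TTTTTT
  TTTTTT
  .TTTFT
  TTT..F
  TTF...
Step 3: 5 trees catch fire, 3 burn out
  TTTTTT
  TTTTFT
  .TTF.F
  TTF...
  TF....
Step 4: 6 trees catch fire, 5 burn out
  TTTTFT
  TTTF.F
  .TF...
  TF....
  F.....

TTTTFT
TTTF.F
.TF...
TF....
F.....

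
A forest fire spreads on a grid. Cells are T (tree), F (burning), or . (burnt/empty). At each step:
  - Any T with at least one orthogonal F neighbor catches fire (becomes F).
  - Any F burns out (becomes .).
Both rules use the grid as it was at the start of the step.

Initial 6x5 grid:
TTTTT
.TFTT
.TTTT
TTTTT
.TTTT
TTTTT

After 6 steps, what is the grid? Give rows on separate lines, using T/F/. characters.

Step 1: 4 trees catch fire, 1 burn out
  TTFTT
  .F.FT
  .TFTT
  TTTTT
  .TTTT
  TTTTT
Step 2: 6 trees catch fire, 4 burn out
  TF.FT
  ....F
  .F.FT
  TTFTT
  .TTTT
  TTTTT
Step 3: 6 trees catch fire, 6 burn out
  F...F
  .....
  ....F
  TF.FT
  .TFTT
  TTTTT
Step 4: 5 trees catch fire, 6 burn out
  .....
  .....
  .....
  F...F
  .F.FT
  TTFTT
Step 5: 3 trees catch fire, 5 burn out
  .....
  .....
  .....
  .....
  ....F
  TF.FT
Step 6: 2 trees catch fire, 3 burn out
  .....
  .....
  .....
  .....
  .....
  F...F

.....
.....
.....
.....
.....
F...F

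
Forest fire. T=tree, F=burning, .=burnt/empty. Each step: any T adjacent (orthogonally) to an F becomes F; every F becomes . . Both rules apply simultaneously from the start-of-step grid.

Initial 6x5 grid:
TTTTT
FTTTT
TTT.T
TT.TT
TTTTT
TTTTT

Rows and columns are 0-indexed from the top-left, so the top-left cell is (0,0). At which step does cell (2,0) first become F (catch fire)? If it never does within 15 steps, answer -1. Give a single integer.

Step 1: cell (2,0)='F' (+3 fires, +1 burnt)
  -> target ignites at step 1
Step 2: cell (2,0)='.' (+4 fires, +3 burnt)
Step 3: cell (2,0)='.' (+5 fires, +4 burnt)
Step 4: cell (2,0)='.' (+4 fires, +5 burnt)
Step 5: cell (2,0)='.' (+4 fires, +4 burnt)
Step 6: cell (2,0)='.' (+3 fires, +4 burnt)
Step 7: cell (2,0)='.' (+3 fires, +3 burnt)
Step 8: cell (2,0)='.' (+1 fires, +3 burnt)
Step 9: cell (2,0)='.' (+0 fires, +1 burnt)
  fire out at step 9

1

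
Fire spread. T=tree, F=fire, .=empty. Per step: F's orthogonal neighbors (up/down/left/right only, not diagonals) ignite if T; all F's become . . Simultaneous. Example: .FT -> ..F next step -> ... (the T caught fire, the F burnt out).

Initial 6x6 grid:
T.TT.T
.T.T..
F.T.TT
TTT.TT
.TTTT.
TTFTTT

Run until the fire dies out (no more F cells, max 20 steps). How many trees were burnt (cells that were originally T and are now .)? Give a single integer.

Answer: 17

Derivation:
Step 1: +4 fires, +2 burnt (F count now 4)
Step 2: +6 fires, +4 burnt (F count now 6)
Step 3: +3 fires, +6 burnt (F count now 3)
Step 4: +1 fires, +3 burnt (F count now 1)
Step 5: +2 fires, +1 burnt (F count now 2)
Step 6: +1 fires, +2 burnt (F count now 1)
Step 7: +0 fires, +1 burnt (F count now 0)
Fire out after step 7
Initially T: 23, now '.': 30
Total burnt (originally-T cells now '.'): 17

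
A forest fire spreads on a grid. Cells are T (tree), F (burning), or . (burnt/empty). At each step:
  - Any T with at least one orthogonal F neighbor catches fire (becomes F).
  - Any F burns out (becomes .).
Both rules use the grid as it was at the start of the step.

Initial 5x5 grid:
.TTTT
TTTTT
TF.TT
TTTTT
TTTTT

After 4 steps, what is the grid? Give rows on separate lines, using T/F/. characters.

Step 1: 3 trees catch fire, 1 burn out
  .TTTT
  TFTTT
  F..TT
  TFTTT
  TTTTT
Step 2: 6 trees catch fire, 3 burn out
  .FTTT
  F.FTT
  ...TT
  F.FTT
  TFTTT
Step 3: 5 trees catch fire, 6 burn out
  ..FTT
  ...FT
  ...TT
  ...FT
  F.FTT
Step 4: 5 trees catch fire, 5 burn out
  ...FT
  ....F
  ...FT
  ....F
  ...FT

...FT
....F
...FT
....F
...FT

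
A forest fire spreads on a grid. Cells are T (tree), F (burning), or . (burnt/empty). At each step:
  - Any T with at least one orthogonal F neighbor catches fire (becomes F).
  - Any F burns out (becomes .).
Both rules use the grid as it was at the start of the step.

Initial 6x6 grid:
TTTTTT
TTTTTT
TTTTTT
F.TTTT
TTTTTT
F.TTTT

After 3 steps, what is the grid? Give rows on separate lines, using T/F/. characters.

Step 1: 2 trees catch fire, 2 burn out
  TTTTTT
  TTTTTT
  FTTTTT
  ..TTTT
  FTTTTT
  ..TTTT
Step 2: 3 trees catch fire, 2 burn out
  TTTTTT
  FTTTTT
  .FTTTT
  ..TTTT
  .FTTTT
  ..TTTT
Step 3: 4 trees catch fire, 3 burn out
  FTTTTT
  .FTTTT
  ..FTTT
  ..TTTT
  ..FTTT
  ..TTTT

FTTTTT
.FTTTT
..FTTT
..TTTT
..FTTT
..TTTT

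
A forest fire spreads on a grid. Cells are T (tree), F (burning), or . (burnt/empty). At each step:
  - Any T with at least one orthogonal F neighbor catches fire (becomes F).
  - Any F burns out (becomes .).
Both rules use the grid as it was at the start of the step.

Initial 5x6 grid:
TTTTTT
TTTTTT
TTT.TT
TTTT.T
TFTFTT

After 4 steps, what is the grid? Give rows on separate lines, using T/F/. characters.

Step 1: 5 trees catch fire, 2 burn out
  TTTTTT
  TTTTTT
  TTT.TT
  TFTF.T
  F.F.FT
Step 2: 4 trees catch fire, 5 burn out
  TTTTTT
  TTTTTT
  TFT.TT
  F.F..T
  .....F
Step 3: 4 trees catch fire, 4 burn out
  TTTTTT
  TFTTTT
  F.F.TT
  .....F
  ......
Step 4: 4 trees catch fire, 4 burn out
  TFTTTT
  F.FTTT
  ....TF
  ......
  ......

TFTTTT
F.FTTT
....TF
......
......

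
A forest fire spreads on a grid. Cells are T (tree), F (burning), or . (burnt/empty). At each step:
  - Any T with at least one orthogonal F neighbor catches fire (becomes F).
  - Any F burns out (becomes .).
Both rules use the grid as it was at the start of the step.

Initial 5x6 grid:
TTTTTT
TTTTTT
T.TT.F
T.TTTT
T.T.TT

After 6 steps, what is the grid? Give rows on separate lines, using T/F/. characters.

Step 1: 2 trees catch fire, 1 burn out
  TTTTTT
  TTTTTF
  T.TT..
  T.TTTF
  T.T.TT
Step 2: 4 trees catch fire, 2 burn out
  TTTTTF
  TTTTF.
  T.TT..
  T.TTF.
  T.T.TF
Step 3: 4 trees catch fire, 4 burn out
  TTTTF.
  TTTF..
  T.TT..
  T.TF..
  T.T.F.
Step 4: 4 trees catch fire, 4 burn out
  TTTF..
  TTF...
  T.TF..
  T.F...
  T.T...
Step 5: 4 trees catch fire, 4 burn out
  TTF...
  TF....
  T.F...
  T.....
  T.F...
Step 6: 2 trees catch fire, 4 burn out
  TF....
  F.....
  T.....
  T.....
  T.....

TF....
F.....
T.....
T.....
T.....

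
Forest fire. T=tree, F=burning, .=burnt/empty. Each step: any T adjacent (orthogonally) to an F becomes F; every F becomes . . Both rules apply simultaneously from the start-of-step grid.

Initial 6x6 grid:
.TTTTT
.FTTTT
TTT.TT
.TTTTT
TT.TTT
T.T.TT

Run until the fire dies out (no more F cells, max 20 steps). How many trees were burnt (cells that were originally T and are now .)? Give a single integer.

Step 1: +3 fires, +1 burnt (F count now 3)
Step 2: +5 fires, +3 burnt (F count now 5)
Step 3: +4 fires, +5 burnt (F count now 4)
Step 4: +5 fires, +4 burnt (F count now 5)
Step 5: +5 fires, +5 burnt (F count now 5)
Step 6: +2 fires, +5 burnt (F count now 2)
Step 7: +2 fires, +2 burnt (F count now 2)
Step 8: +1 fires, +2 burnt (F count now 1)
Step 9: +0 fires, +1 burnt (F count now 0)
Fire out after step 9
Initially T: 28, now '.': 35
Total burnt (originally-T cells now '.'): 27

Answer: 27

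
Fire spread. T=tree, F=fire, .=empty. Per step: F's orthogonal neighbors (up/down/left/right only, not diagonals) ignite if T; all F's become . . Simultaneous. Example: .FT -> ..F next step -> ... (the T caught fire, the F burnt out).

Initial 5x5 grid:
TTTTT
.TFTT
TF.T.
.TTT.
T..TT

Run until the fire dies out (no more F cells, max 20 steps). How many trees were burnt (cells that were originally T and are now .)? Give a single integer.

Step 1: +5 fires, +2 burnt (F count now 5)
Step 2: +5 fires, +5 burnt (F count now 5)
Step 3: +3 fires, +5 burnt (F count now 3)
Step 4: +1 fires, +3 burnt (F count now 1)
Step 5: +1 fires, +1 burnt (F count now 1)
Step 6: +0 fires, +1 burnt (F count now 0)
Fire out after step 6
Initially T: 16, now '.': 24
Total burnt (originally-T cells now '.'): 15

Answer: 15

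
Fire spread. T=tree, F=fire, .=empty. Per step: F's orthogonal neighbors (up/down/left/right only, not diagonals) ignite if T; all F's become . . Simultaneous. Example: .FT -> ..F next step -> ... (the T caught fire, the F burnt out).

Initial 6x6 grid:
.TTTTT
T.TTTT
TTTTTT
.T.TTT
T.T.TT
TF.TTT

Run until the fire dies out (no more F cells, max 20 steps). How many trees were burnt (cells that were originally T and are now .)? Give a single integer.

Answer: 2

Derivation:
Step 1: +1 fires, +1 burnt (F count now 1)
Step 2: +1 fires, +1 burnt (F count now 1)
Step 3: +0 fires, +1 burnt (F count now 0)
Fire out after step 3
Initially T: 28, now '.': 10
Total burnt (originally-T cells now '.'): 2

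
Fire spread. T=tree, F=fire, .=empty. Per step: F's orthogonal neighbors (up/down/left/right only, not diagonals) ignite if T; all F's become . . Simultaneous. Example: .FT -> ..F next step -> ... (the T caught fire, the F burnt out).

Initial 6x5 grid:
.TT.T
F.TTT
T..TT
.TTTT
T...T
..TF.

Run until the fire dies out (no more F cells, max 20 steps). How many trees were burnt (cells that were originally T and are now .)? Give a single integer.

Answer: 2

Derivation:
Step 1: +2 fires, +2 burnt (F count now 2)
Step 2: +0 fires, +2 burnt (F count now 0)
Fire out after step 2
Initially T: 16, now '.': 16
Total burnt (originally-T cells now '.'): 2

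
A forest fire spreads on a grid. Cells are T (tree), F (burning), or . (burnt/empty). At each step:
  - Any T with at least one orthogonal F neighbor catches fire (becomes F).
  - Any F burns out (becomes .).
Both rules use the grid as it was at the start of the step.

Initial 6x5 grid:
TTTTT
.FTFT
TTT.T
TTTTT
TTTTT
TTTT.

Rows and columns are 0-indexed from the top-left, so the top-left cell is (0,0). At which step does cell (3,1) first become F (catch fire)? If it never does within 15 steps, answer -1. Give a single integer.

Step 1: cell (3,1)='T' (+5 fires, +2 burnt)
Step 2: cell (3,1)='F' (+7 fires, +5 burnt)
  -> target ignites at step 2
Step 3: cell (3,1)='.' (+4 fires, +7 burnt)
Step 4: cell (3,1)='.' (+5 fires, +4 burnt)
Step 5: cell (3,1)='.' (+3 fires, +5 burnt)
Step 6: cell (3,1)='.' (+1 fires, +3 burnt)
Step 7: cell (3,1)='.' (+0 fires, +1 burnt)
  fire out at step 7

2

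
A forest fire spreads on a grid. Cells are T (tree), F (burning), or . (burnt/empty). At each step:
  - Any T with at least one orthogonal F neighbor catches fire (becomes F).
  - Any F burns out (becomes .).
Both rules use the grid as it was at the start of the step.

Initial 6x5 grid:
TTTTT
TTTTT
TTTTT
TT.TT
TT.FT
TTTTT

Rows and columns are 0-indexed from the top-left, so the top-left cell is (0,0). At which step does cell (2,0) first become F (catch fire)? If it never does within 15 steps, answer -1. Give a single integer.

Step 1: cell (2,0)='T' (+3 fires, +1 burnt)
Step 2: cell (2,0)='T' (+4 fires, +3 burnt)
Step 3: cell (2,0)='T' (+4 fires, +4 burnt)
Step 4: cell (2,0)='T' (+6 fires, +4 burnt)
Step 5: cell (2,0)='F' (+6 fires, +6 burnt)
  -> target ignites at step 5
Step 6: cell (2,0)='.' (+3 fires, +6 burnt)
Step 7: cell (2,0)='.' (+1 fires, +3 burnt)
Step 8: cell (2,0)='.' (+0 fires, +1 burnt)
  fire out at step 8

5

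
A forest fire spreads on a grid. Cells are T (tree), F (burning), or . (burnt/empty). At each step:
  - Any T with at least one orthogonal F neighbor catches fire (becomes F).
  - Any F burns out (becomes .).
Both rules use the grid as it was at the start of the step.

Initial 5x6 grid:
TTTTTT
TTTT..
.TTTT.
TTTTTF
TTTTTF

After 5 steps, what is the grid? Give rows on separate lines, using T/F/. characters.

Step 1: 2 trees catch fire, 2 burn out
  TTTTTT
  TTTT..
  .TTTT.
  TTTTF.
  TTTTF.
Step 2: 3 trees catch fire, 2 burn out
  TTTTTT
  TTTT..
  .TTTF.
  TTTF..
  TTTF..
Step 3: 3 trees catch fire, 3 burn out
  TTTTTT
  TTTT..
  .TTF..
  TTF...
  TTF...
Step 4: 4 trees catch fire, 3 burn out
  TTTTTT
  TTTF..
  .TF...
  TF....
  TF....
Step 5: 5 trees catch fire, 4 burn out
  TTTFTT
  TTF...
  .F....
  F.....
  F.....

TTTFTT
TTF...
.F....
F.....
F.....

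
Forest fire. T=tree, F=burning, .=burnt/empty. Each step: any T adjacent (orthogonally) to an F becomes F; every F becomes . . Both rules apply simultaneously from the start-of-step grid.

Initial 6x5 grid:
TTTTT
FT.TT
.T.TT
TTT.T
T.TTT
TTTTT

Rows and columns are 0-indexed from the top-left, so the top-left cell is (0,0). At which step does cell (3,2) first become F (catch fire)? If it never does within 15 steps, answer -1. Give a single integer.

Step 1: cell (3,2)='T' (+2 fires, +1 burnt)
Step 2: cell (3,2)='T' (+2 fires, +2 burnt)
Step 3: cell (3,2)='T' (+2 fires, +2 burnt)
Step 4: cell (3,2)='F' (+3 fires, +2 burnt)
  -> target ignites at step 4
Step 5: cell (3,2)='.' (+4 fires, +3 burnt)
Step 6: cell (3,2)='.' (+5 fires, +4 burnt)
Step 7: cell (3,2)='.' (+4 fires, +5 burnt)
Step 8: cell (3,2)='.' (+2 fires, +4 burnt)
Step 9: cell (3,2)='.' (+0 fires, +2 burnt)
  fire out at step 9

4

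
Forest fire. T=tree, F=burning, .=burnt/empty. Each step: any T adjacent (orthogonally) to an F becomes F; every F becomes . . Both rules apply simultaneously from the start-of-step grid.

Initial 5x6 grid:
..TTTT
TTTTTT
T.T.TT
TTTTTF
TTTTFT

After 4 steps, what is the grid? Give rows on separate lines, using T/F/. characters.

Step 1: 4 trees catch fire, 2 burn out
  ..TTTT
  TTTTTT
  T.T.TF
  TTTTF.
  TTTF.F
Step 2: 4 trees catch fire, 4 burn out
  ..TTTT
  TTTTTF
  T.T.F.
  TTTF..
  TTF...
Step 3: 4 trees catch fire, 4 burn out
  ..TTTF
  TTTTF.
  T.T...
  TTF...
  TF....
Step 4: 5 trees catch fire, 4 burn out
  ..TTF.
  TTTF..
  T.F...
  TF....
  F.....

..TTF.
TTTF..
T.F...
TF....
F.....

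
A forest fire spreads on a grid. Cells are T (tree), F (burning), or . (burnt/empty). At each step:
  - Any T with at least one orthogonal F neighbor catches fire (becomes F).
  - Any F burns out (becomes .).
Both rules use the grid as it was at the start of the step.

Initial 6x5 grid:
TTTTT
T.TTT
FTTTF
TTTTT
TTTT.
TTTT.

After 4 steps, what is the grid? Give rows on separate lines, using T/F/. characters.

Step 1: 6 trees catch fire, 2 burn out
  TTTTT
  F.TTF
  .FTF.
  FTTTF
  TTTT.
  TTTT.
Step 2: 7 trees catch fire, 6 burn out
  FTTTF
  ..TF.
  ..F..
  .FTF.
  FTTT.
  TTTT.
Step 3: 7 trees catch fire, 7 burn out
  .FTF.
  ..F..
  .....
  ..F..
  .FTF.
  FTTT.
Step 4: 4 trees catch fire, 7 burn out
  ..F..
  .....
  .....
  .....
  ..F..
  .FTF.

..F..
.....
.....
.....
..F..
.FTF.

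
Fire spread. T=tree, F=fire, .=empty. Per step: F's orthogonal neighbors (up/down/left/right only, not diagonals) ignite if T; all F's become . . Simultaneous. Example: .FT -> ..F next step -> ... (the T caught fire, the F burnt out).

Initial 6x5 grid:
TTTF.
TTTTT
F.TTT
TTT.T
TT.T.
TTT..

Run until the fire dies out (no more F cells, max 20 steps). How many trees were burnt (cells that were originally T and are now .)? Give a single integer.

Answer: 20

Derivation:
Step 1: +4 fires, +2 burnt (F count now 4)
Step 2: +8 fires, +4 burnt (F count now 8)
Step 3: +5 fires, +8 burnt (F count now 5)
Step 4: +2 fires, +5 burnt (F count now 2)
Step 5: +1 fires, +2 burnt (F count now 1)
Step 6: +0 fires, +1 burnt (F count now 0)
Fire out after step 6
Initially T: 21, now '.': 29
Total burnt (originally-T cells now '.'): 20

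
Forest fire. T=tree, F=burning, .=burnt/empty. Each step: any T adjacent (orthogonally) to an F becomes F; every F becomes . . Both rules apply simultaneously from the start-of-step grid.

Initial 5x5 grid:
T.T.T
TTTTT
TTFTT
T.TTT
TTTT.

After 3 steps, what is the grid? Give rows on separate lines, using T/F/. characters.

Step 1: 4 trees catch fire, 1 burn out
  T.T.T
  TTFTT
  TF.FT
  T.FTT
  TTTT.
Step 2: 7 trees catch fire, 4 burn out
  T.F.T
  TF.FT
  F...F
  T..FT
  TTFT.
Step 3: 6 trees catch fire, 7 burn out
  T...T
  F...F
  .....
  F...F
  TF.F.

T...T
F...F
.....
F...F
TF.F.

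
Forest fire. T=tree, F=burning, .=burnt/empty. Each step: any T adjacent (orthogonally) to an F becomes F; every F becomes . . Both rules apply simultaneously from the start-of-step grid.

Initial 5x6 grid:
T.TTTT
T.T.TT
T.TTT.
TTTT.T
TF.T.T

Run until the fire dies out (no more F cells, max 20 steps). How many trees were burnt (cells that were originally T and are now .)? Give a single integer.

Answer: 19

Derivation:
Step 1: +2 fires, +1 burnt (F count now 2)
Step 2: +2 fires, +2 burnt (F count now 2)
Step 3: +3 fires, +2 burnt (F count now 3)
Step 4: +4 fires, +3 burnt (F count now 4)
Step 5: +3 fires, +4 burnt (F count now 3)
Step 6: +2 fires, +3 burnt (F count now 2)
Step 7: +2 fires, +2 burnt (F count now 2)
Step 8: +1 fires, +2 burnt (F count now 1)
Step 9: +0 fires, +1 burnt (F count now 0)
Fire out after step 9
Initially T: 21, now '.': 28
Total burnt (originally-T cells now '.'): 19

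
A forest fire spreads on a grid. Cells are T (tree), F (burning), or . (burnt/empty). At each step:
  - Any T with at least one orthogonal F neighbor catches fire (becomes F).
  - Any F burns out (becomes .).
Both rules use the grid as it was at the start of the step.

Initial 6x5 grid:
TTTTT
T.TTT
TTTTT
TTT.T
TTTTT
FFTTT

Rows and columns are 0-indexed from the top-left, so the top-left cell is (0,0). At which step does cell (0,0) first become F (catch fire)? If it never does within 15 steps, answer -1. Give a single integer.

Step 1: cell (0,0)='T' (+3 fires, +2 burnt)
Step 2: cell (0,0)='T' (+4 fires, +3 burnt)
Step 3: cell (0,0)='T' (+5 fires, +4 burnt)
Step 4: cell (0,0)='T' (+3 fires, +5 burnt)
Step 5: cell (0,0)='F' (+4 fires, +3 burnt)
  -> target ignites at step 5
Step 6: cell (0,0)='.' (+4 fires, +4 burnt)
Step 7: cell (0,0)='.' (+2 fires, +4 burnt)
Step 8: cell (0,0)='.' (+1 fires, +2 burnt)
Step 9: cell (0,0)='.' (+0 fires, +1 burnt)
  fire out at step 9

5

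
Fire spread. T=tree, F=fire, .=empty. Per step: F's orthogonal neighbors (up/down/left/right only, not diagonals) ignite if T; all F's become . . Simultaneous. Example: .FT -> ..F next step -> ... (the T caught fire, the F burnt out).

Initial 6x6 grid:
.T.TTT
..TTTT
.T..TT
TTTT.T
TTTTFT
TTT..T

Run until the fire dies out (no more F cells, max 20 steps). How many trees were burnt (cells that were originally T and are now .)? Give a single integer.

Step 1: +2 fires, +1 burnt (F count now 2)
Step 2: +4 fires, +2 burnt (F count now 4)
Step 3: +4 fires, +4 burnt (F count now 4)
Step 4: +5 fires, +4 burnt (F count now 5)
Step 5: +5 fires, +5 burnt (F count now 5)
Step 6: +2 fires, +5 burnt (F count now 2)
Step 7: +2 fires, +2 burnt (F count now 2)
Step 8: +0 fires, +2 burnt (F count now 0)
Fire out after step 8
Initially T: 25, now '.': 35
Total burnt (originally-T cells now '.'): 24

Answer: 24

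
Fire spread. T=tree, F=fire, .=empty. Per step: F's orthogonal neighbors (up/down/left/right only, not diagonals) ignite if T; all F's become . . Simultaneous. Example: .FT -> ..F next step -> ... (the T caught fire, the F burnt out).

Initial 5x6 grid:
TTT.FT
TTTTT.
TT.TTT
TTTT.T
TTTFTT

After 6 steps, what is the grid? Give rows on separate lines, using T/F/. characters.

Step 1: 5 trees catch fire, 2 burn out
  TTT..F
  TTTTF.
  TT.TTT
  TTTF.T
  TTF.FT
Step 2: 6 trees catch fire, 5 burn out
  TTT...
  TTTF..
  TT.FFT
  TTF..T
  TF...F
Step 3: 5 trees catch fire, 6 burn out
  TTT...
  TTF...
  TT...F
  TF...F
  F.....
Step 4: 4 trees catch fire, 5 burn out
  TTF...
  TF....
  TF....
  F.....
  ......
Step 5: 3 trees catch fire, 4 burn out
  TF....
  F.....
  F.....
  ......
  ......
Step 6: 1 trees catch fire, 3 burn out
  F.....
  ......
  ......
  ......
  ......

F.....
......
......
......
......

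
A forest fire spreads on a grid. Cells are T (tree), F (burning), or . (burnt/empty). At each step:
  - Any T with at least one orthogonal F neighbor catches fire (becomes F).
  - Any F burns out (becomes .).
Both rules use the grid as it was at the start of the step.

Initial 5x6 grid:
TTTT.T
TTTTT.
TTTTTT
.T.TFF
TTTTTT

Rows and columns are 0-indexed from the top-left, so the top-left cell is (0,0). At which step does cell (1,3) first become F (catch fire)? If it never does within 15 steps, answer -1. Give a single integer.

Step 1: cell (1,3)='T' (+5 fires, +2 burnt)
Step 2: cell (1,3)='T' (+3 fires, +5 burnt)
Step 3: cell (1,3)='F' (+3 fires, +3 burnt)
  -> target ignites at step 3
Step 4: cell (1,3)='.' (+4 fires, +3 burnt)
Step 5: cell (1,3)='.' (+5 fires, +4 burnt)
Step 6: cell (1,3)='.' (+2 fires, +5 burnt)
Step 7: cell (1,3)='.' (+1 fires, +2 burnt)
Step 8: cell (1,3)='.' (+0 fires, +1 burnt)
  fire out at step 8

3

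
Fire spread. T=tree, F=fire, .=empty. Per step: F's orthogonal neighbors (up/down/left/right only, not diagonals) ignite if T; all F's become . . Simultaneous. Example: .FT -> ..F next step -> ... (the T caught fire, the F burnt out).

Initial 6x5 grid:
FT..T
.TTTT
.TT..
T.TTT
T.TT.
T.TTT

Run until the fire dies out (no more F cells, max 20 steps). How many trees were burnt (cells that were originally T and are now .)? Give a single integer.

Step 1: +1 fires, +1 burnt (F count now 1)
Step 2: +1 fires, +1 burnt (F count now 1)
Step 3: +2 fires, +1 burnt (F count now 2)
Step 4: +2 fires, +2 burnt (F count now 2)
Step 5: +2 fires, +2 burnt (F count now 2)
Step 6: +3 fires, +2 burnt (F count now 3)
Step 7: +3 fires, +3 burnt (F count now 3)
Step 8: +1 fires, +3 burnt (F count now 1)
Step 9: +1 fires, +1 burnt (F count now 1)
Step 10: +0 fires, +1 burnt (F count now 0)
Fire out after step 10
Initially T: 19, now '.': 27
Total burnt (originally-T cells now '.'): 16

Answer: 16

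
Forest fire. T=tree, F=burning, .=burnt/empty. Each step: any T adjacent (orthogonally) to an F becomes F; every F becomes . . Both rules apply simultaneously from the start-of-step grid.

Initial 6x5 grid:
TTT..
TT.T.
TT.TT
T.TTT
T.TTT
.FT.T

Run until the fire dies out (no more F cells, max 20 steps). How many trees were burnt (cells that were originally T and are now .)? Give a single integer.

Step 1: +1 fires, +1 burnt (F count now 1)
Step 2: +1 fires, +1 burnt (F count now 1)
Step 3: +2 fires, +1 burnt (F count now 2)
Step 4: +2 fires, +2 burnt (F count now 2)
Step 5: +3 fires, +2 burnt (F count now 3)
Step 6: +2 fires, +3 burnt (F count now 2)
Step 7: +0 fires, +2 burnt (F count now 0)
Fire out after step 7
Initially T: 20, now '.': 21
Total burnt (originally-T cells now '.'): 11

Answer: 11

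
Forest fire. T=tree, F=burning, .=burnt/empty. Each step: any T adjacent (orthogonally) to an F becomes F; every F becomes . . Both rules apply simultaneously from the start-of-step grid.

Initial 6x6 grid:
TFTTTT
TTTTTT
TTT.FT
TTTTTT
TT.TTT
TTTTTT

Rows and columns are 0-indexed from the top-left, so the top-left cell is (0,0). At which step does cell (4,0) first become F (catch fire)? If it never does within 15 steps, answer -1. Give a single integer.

Step 1: cell (4,0)='T' (+6 fires, +2 burnt)
Step 2: cell (4,0)='T' (+10 fires, +6 burnt)
Step 3: cell (4,0)='T' (+8 fires, +10 burnt)
Step 4: cell (4,0)='T' (+4 fires, +8 burnt)
Step 5: cell (4,0)='F' (+3 fires, +4 burnt)
  -> target ignites at step 5
Step 6: cell (4,0)='.' (+1 fires, +3 burnt)
Step 7: cell (4,0)='.' (+0 fires, +1 burnt)
  fire out at step 7

5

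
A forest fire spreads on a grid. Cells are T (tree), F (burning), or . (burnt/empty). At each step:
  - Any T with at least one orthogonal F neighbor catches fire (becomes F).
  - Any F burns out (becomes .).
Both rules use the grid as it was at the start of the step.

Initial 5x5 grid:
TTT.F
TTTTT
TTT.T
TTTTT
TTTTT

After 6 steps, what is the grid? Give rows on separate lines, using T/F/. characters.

Step 1: 1 trees catch fire, 1 burn out
  TTT..
  TTTTF
  TTT.T
  TTTTT
  TTTTT
Step 2: 2 trees catch fire, 1 burn out
  TTT..
  TTTF.
  TTT.F
  TTTTT
  TTTTT
Step 3: 2 trees catch fire, 2 burn out
  TTT..
  TTF..
  TTT..
  TTTTF
  TTTTT
Step 4: 5 trees catch fire, 2 burn out
  TTF..
  TF...
  TTF..
  TTTF.
  TTTTF
Step 5: 5 trees catch fire, 5 burn out
  TF...
  F....
  TF...
  TTF..
  TTTF.
Step 6: 4 trees catch fire, 5 burn out
  F....
  .....
  F....
  TF...
  TTF..

F....
.....
F....
TF...
TTF..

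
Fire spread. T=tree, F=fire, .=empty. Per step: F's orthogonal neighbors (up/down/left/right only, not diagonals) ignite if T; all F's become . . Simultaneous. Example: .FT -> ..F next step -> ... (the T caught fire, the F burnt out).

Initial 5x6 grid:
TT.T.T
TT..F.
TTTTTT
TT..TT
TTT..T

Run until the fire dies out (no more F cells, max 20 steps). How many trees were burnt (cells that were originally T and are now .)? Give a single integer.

Answer: 18

Derivation:
Step 1: +1 fires, +1 burnt (F count now 1)
Step 2: +3 fires, +1 burnt (F count now 3)
Step 3: +2 fires, +3 burnt (F count now 2)
Step 4: +2 fires, +2 burnt (F count now 2)
Step 5: +3 fires, +2 burnt (F count now 3)
Step 6: +4 fires, +3 burnt (F count now 4)
Step 7: +3 fires, +4 burnt (F count now 3)
Step 8: +0 fires, +3 burnt (F count now 0)
Fire out after step 8
Initially T: 20, now '.': 28
Total burnt (originally-T cells now '.'): 18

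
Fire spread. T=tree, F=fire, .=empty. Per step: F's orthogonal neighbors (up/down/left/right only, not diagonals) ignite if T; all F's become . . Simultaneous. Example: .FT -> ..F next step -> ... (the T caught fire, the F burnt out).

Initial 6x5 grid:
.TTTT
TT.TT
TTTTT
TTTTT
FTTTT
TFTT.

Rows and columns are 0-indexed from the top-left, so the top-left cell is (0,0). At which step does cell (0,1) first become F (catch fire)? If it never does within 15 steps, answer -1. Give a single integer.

Step 1: cell (0,1)='T' (+4 fires, +2 burnt)
Step 2: cell (0,1)='T' (+4 fires, +4 burnt)
Step 3: cell (0,1)='T' (+4 fires, +4 burnt)
Step 4: cell (0,1)='T' (+4 fires, +4 burnt)
Step 5: cell (0,1)='F' (+3 fires, +4 burnt)
  -> target ignites at step 5
Step 6: cell (0,1)='.' (+3 fires, +3 burnt)
Step 7: cell (0,1)='.' (+2 fires, +3 burnt)
Step 8: cell (0,1)='.' (+1 fires, +2 burnt)
Step 9: cell (0,1)='.' (+0 fires, +1 burnt)
  fire out at step 9

5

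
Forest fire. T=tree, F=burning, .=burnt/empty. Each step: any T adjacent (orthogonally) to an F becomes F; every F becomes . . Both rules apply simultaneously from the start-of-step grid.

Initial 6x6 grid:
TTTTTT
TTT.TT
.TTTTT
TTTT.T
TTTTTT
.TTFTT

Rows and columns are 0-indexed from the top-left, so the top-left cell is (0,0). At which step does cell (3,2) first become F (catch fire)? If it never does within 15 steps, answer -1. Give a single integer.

Step 1: cell (3,2)='T' (+3 fires, +1 burnt)
Step 2: cell (3,2)='T' (+5 fires, +3 burnt)
Step 3: cell (3,2)='F' (+4 fires, +5 burnt)
  -> target ignites at step 3
Step 4: cell (3,2)='.' (+5 fires, +4 burnt)
Step 5: cell (3,2)='.' (+5 fires, +5 burnt)
Step 6: cell (3,2)='.' (+4 fires, +5 burnt)
Step 7: cell (3,2)='.' (+4 fires, +4 burnt)
Step 8: cell (3,2)='.' (+1 fires, +4 burnt)
Step 9: cell (3,2)='.' (+0 fires, +1 burnt)
  fire out at step 9

3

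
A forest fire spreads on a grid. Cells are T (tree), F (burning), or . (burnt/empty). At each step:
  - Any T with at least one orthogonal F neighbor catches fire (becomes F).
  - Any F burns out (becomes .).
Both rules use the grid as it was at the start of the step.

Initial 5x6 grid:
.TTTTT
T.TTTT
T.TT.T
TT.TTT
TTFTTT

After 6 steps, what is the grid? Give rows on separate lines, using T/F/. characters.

Step 1: 2 trees catch fire, 1 burn out
  .TTTTT
  T.TTTT
  T.TT.T
  TT.TTT
  TF.FTT
Step 2: 4 trees catch fire, 2 burn out
  .TTTTT
  T.TTTT
  T.TT.T
  TF.FTT
  F...FT
Step 3: 4 trees catch fire, 4 burn out
  .TTTTT
  T.TTTT
  T.TF.T
  F...FT
  .....F
Step 4: 4 trees catch fire, 4 burn out
  .TTTTT
  T.TFTT
  F.F..T
  .....F
  ......
Step 5: 5 trees catch fire, 4 burn out
  .TTFTT
  F.F.FT
  .....F
  ......
  ......
Step 6: 3 trees catch fire, 5 burn out
  .TF.FT
  .....F
  ......
  ......
  ......

.TF.FT
.....F
......
......
......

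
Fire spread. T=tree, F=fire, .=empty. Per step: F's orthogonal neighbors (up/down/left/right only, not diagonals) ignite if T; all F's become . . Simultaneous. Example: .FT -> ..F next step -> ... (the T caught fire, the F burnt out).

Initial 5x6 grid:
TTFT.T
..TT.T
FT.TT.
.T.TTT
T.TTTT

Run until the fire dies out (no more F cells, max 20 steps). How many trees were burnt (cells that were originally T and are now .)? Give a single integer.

Step 1: +4 fires, +2 burnt (F count now 4)
Step 2: +3 fires, +4 burnt (F count now 3)
Step 3: +1 fires, +3 burnt (F count now 1)
Step 4: +2 fires, +1 burnt (F count now 2)
Step 5: +2 fires, +2 burnt (F count now 2)
Step 6: +3 fires, +2 burnt (F count now 3)
Step 7: +1 fires, +3 burnt (F count now 1)
Step 8: +0 fires, +1 burnt (F count now 0)
Fire out after step 8
Initially T: 19, now '.': 27
Total burnt (originally-T cells now '.'): 16

Answer: 16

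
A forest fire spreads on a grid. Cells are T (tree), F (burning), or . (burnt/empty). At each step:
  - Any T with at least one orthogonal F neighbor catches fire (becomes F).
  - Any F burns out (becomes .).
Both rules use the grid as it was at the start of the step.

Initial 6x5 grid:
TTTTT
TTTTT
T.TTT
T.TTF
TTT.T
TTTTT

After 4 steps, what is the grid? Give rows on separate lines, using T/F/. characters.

Step 1: 3 trees catch fire, 1 burn out
  TTTTT
  TTTTT
  T.TTF
  T.TF.
  TTT.F
  TTTTT
Step 2: 4 trees catch fire, 3 burn out
  TTTTT
  TTTTF
  T.TF.
  T.F..
  TTT..
  TTTTF
Step 3: 5 trees catch fire, 4 burn out
  TTTTF
  TTTF.
  T.F..
  T....
  TTF..
  TTTF.
Step 4: 4 trees catch fire, 5 burn out
  TTTF.
  TTF..
  T....
  T....
  TF...
  TTF..

TTTF.
TTF..
T....
T....
TF...
TTF..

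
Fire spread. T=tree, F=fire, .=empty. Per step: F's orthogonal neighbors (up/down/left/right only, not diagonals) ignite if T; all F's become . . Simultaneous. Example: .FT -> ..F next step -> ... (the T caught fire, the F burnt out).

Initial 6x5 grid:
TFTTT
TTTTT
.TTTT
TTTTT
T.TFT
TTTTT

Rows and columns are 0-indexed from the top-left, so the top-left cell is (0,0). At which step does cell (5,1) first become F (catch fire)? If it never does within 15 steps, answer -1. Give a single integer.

Step 1: cell (5,1)='T' (+7 fires, +2 burnt)
Step 2: cell (5,1)='T' (+9 fires, +7 burnt)
Step 3: cell (5,1)='F' (+6 fires, +9 burnt)
  -> target ignites at step 3
Step 4: cell (5,1)='.' (+3 fires, +6 burnt)
Step 5: cell (5,1)='.' (+1 fires, +3 burnt)
Step 6: cell (5,1)='.' (+0 fires, +1 burnt)
  fire out at step 6

3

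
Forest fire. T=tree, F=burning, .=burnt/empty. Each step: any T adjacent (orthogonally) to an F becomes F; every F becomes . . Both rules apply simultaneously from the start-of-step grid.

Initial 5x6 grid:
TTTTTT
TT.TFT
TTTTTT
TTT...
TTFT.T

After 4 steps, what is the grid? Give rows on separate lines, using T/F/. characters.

Step 1: 7 trees catch fire, 2 burn out
  TTTTFT
  TT.F.F
  TTTTFT
  TTF...
  TF.F.T
Step 2: 7 trees catch fire, 7 burn out
  TTTF.F
  TT....
  TTFF.F
  TF....
  F....T
Step 3: 3 trees catch fire, 7 burn out
  TTF...
  TT....
  TF....
  F.....
  .....T
Step 4: 3 trees catch fire, 3 burn out
  TF....
  TF....
  F.....
  ......
  .....T

TF....
TF....
F.....
......
.....T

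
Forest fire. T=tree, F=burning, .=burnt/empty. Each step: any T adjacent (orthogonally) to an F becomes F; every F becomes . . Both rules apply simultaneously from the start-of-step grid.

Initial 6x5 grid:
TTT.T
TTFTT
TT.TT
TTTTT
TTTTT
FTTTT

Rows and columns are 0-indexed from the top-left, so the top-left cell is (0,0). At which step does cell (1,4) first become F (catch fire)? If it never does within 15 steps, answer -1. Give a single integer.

Step 1: cell (1,4)='T' (+5 fires, +2 burnt)
Step 2: cell (1,4)='F' (+8 fires, +5 burnt)
  -> target ignites at step 2
Step 3: cell (1,4)='.' (+8 fires, +8 burnt)
Step 4: cell (1,4)='.' (+4 fires, +8 burnt)
Step 5: cell (1,4)='.' (+1 fires, +4 burnt)
Step 6: cell (1,4)='.' (+0 fires, +1 burnt)
  fire out at step 6

2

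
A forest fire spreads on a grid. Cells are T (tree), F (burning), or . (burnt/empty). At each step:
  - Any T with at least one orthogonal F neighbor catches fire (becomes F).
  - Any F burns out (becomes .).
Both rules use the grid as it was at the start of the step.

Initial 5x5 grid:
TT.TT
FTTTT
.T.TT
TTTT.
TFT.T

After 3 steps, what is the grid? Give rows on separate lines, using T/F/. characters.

Step 1: 5 trees catch fire, 2 burn out
  FT.TT
  .FTTT
  .T.TT
  TFTT.
  F.F.T
Step 2: 5 trees catch fire, 5 burn out
  .F.TT
  ..FTT
  .F.TT
  F.FT.
  ....T
Step 3: 2 trees catch fire, 5 burn out
  ...TT
  ...FT
  ...TT
  ...F.
  ....T

...TT
...FT
...TT
...F.
....T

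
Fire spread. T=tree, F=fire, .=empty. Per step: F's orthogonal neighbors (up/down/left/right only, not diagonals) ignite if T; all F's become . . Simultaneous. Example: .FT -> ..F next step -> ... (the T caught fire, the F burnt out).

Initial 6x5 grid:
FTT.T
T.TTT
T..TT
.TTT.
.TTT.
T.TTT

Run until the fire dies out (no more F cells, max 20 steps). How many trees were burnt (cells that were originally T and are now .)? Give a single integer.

Step 1: +2 fires, +1 burnt (F count now 2)
Step 2: +2 fires, +2 burnt (F count now 2)
Step 3: +1 fires, +2 burnt (F count now 1)
Step 4: +1 fires, +1 burnt (F count now 1)
Step 5: +2 fires, +1 burnt (F count now 2)
Step 6: +3 fires, +2 burnt (F count now 3)
Step 7: +2 fires, +3 burnt (F count now 2)
Step 8: +3 fires, +2 burnt (F count now 3)
Step 9: +3 fires, +3 burnt (F count now 3)
Step 10: +0 fires, +3 burnt (F count now 0)
Fire out after step 10
Initially T: 20, now '.': 29
Total burnt (originally-T cells now '.'): 19

Answer: 19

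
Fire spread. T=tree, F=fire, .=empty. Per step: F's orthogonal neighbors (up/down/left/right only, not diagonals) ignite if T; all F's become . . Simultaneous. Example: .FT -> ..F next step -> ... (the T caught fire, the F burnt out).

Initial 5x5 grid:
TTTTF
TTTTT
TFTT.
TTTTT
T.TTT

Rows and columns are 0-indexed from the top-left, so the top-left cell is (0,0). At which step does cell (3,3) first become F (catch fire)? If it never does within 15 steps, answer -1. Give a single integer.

Step 1: cell (3,3)='T' (+6 fires, +2 burnt)
Step 2: cell (3,3)='T' (+8 fires, +6 burnt)
Step 3: cell (3,3)='F' (+4 fires, +8 burnt)
  -> target ignites at step 3
Step 4: cell (3,3)='.' (+2 fires, +4 burnt)
Step 5: cell (3,3)='.' (+1 fires, +2 burnt)
Step 6: cell (3,3)='.' (+0 fires, +1 burnt)
  fire out at step 6

3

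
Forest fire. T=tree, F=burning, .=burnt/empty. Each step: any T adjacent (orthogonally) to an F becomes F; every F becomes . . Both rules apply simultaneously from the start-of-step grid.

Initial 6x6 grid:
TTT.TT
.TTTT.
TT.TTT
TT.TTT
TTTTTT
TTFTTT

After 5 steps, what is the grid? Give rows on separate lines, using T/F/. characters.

Step 1: 3 trees catch fire, 1 burn out
  TTT.TT
  .TTTT.
  TT.TTT
  TT.TTT
  TTFTTT
  TF.FTT
Step 2: 4 trees catch fire, 3 burn out
  TTT.TT
  .TTTT.
  TT.TTT
  TT.TTT
  TF.FTT
  F...FT
Step 3: 5 trees catch fire, 4 burn out
  TTT.TT
  .TTTT.
  TT.TTT
  TF.FTT
  F...FT
  .....F
Step 4: 5 trees catch fire, 5 burn out
  TTT.TT
  .TTTT.
  TF.FTT
  F...FT
  .....F
  ......
Step 5: 5 trees catch fire, 5 burn out
  TTT.TT
  .FTFT.
  F...FT
  .....F
  ......
  ......

TTT.TT
.FTFT.
F...FT
.....F
......
......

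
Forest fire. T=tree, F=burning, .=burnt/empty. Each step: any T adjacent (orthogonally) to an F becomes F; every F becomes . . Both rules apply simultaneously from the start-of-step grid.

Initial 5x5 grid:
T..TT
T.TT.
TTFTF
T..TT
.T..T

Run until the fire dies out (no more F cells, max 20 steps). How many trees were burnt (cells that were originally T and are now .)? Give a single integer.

Answer: 13

Derivation:
Step 1: +4 fires, +2 burnt (F count now 4)
Step 2: +4 fires, +4 burnt (F count now 4)
Step 3: +3 fires, +4 burnt (F count now 3)
Step 4: +2 fires, +3 burnt (F count now 2)
Step 5: +0 fires, +2 burnt (F count now 0)
Fire out after step 5
Initially T: 14, now '.': 24
Total burnt (originally-T cells now '.'): 13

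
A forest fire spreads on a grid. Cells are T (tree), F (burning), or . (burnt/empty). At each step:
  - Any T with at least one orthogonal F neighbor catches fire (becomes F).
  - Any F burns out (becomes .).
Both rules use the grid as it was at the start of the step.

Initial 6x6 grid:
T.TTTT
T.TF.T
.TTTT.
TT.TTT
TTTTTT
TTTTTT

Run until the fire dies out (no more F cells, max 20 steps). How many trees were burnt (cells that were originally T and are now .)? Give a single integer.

Answer: 27

Derivation:
Step 1: +3 fires, +1 burnt (F count now 3)
Step 2: +5 fires, +3 burnt (F count now 5)
Step 3: +4 fires, +5 burnt (F count now 4)
Step 4: +6 fires, +4 burnt (F count now 6)
Step 5: +5 fires, +6 burnt (F count now 5)
Step 6: +3 fires, +5 burnt (F count now 3)
Step 7: +1 fires, +3 burnt (F count now 1)
Step 8: +0 fires, +1 burnt (F count now 0)
Fire out after step 8
Initially T: 29, now '.': 34
Total burnt (originally-T cells now '.'): 27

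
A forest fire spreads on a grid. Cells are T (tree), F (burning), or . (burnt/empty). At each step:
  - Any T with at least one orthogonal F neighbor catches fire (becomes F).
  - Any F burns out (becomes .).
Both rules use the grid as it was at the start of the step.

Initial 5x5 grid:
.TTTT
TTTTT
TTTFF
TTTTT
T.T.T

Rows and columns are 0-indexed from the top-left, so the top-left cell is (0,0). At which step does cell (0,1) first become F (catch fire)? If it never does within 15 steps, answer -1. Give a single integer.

Step 1: cell (0,1)='T' (+5 fires, +2 burnt)
Step 2: cell (0,1)='T' (+6 fires, +5 burnt)
Step 3: cell (0,1)='T' (+5 fires, +6 burnt)
Step 4: cell (0,1)='F' (+3 fires, +5 burnt)
  -> target ignites at step 4
Step 5: cell (0,1)='.' (+1 fires, +3 burnt)
Step 6: cell (0,1)='.' (+0 fires, +1 burnt)
  fire out at step 6

4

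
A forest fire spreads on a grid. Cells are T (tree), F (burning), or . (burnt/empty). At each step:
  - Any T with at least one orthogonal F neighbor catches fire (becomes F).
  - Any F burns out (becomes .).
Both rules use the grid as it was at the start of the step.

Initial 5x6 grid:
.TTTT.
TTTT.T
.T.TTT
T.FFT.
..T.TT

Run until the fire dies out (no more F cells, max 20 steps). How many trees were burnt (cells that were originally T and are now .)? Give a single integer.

Answer: 17

Derivation:
Step 1: +3 fires, +2 burnt (F count now 3)
Step 2: +3 fires, +3 burnt (F count now 3)
Step 3: +4 fires, +3 burnt (F count now 4)
Step 4: +4 fires, +4 burnt (F count now 4)
Step 5: +3 fires, +4 burnt (F count now 3)
Step 6: +0 fires, +3 burnt (F count now 0)
Fire out after step 6
Initially T: 18, now '.': 29
Total burnt (originally-T cells now '.'): 17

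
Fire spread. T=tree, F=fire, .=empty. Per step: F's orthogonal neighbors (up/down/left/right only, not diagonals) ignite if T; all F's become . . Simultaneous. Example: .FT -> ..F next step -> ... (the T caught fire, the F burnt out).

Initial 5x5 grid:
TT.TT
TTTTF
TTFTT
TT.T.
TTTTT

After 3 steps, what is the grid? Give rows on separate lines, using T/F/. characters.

Step 1: 6 trees catch fire, 2 burn out
  TT.TF
  TTFF.
  TF.FF
  TT.T.
  TTTTT
Step 2: 5 trees catch fire, 6 burn out
  TT.F.
  TF...
  F....
  TF.F.
  TTTTT
Step 3: 5 trees catch fire, 5 burn out
  TF...
  F....
  .....
  F....
  TFTFT

TF...
F....
.....
F....
TFTFT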